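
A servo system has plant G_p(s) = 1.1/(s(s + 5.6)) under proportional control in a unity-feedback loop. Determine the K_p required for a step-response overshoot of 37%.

From %OS = 100·exp(−πζ/√(1−ζ²)) = 37%, ζ = −ln(0.37)/√(π²+ln²(0.37)) = 0.3017.
Characteristic equation s² + 5.6s + 1.1K_p = 0 gives ζ = 5.6/(2√(1.1K_p)).
Setting ζ = 0.3017: √(1.1K_p) = 5.6/(2·0.3017) = 9.28, so K_p = 86.11/1.1 = 78.3.

K_p = 78.3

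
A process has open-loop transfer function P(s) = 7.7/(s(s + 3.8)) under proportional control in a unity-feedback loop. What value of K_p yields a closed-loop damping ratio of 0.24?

K_p = 8.14

Closed-loop characteristic equation: s² + 3.8s + K_p·7.7 = 0.
So ω_n = √(7.7K_p) and 2ζω_n = 3.8, giving ζ = 3.8/(2√(7.7K_p)).
Setting ζ = 0.24: √(7.7K_p) = 3.8/(2·0.24) = 7.917, so K_p = 62.67/7.7 = 8.14.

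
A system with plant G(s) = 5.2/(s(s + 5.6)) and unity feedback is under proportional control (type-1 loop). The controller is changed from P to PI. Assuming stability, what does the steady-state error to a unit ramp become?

0

The integrator raises the loop to type 2, so K_v → ∞ and e_ss to a ramp is zero.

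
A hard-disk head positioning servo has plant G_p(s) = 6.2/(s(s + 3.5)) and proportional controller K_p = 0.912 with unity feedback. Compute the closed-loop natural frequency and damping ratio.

The closed-loop denominator is s(s+3.5) + 0.912·6.2 = s² + 3.5s + 5.654.
So ω_n² = 5.654 ⇒ ω_n = 2.378 rad/s, and ζ = 3.5/(2ω_n) = 0.736.

ω_n = 2.38 rad/s, ζ = 0.736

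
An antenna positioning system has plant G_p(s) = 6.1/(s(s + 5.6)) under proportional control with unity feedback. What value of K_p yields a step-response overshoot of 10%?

K_p = 3.68

From %OS = 100·exp(−πζ/√(1−ζ²)) = 10%, ζ = −ln(0.1)/√(π²+ln²(0.1)) = 0.5912.
Characteristic equation s² + 5.6s + 6.1K_p = 0 gives ζ = 5.6/(2√(6.1K_p)).
Setting ζ = 0.5912: √(6.1K_p) = 5.6/(2·0.5912) = 4.736, so K_p = 22.43/6.1 = 3.68.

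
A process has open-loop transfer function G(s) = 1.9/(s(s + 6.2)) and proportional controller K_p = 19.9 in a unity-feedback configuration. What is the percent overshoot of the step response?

Closed-loop characteristic equation: s² + 6.2s + 37.81 = 0, so ω_n = 6.149 rad/s and ζ = 6.2/(2·6.149) = 0.5041.
%OS = 100·exp(−πζ/√(1−ζ²)) = 100·exp(−π·0.5041/√0.7458) = 16%.

16%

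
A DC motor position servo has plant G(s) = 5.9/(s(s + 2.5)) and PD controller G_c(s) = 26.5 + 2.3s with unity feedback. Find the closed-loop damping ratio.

ζ = 0.643

Forward path: (26.5 + 2.3s)·5.9/(s(s+2.5)). The closed-loop characteristic equation is s² + (2.5 + 5.9·2.3)s + 5.9·26.5 = 0.
That is s² + 16.07s + 156.4 = 0, so ω_n = 12.5 rad/s and ζ = 16.07/(2·12.5) = 0.6426.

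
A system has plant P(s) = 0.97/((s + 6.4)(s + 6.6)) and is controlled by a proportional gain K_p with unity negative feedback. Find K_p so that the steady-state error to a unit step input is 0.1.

K_p = 392

The loop is type 0, so e_ss(step) = 1/(1 + K_pos) with K_pos = K_p·P(0).
P(0) = 0.02296. Require 1/(1 + K_p·0.02296) = 0.1, so 1 + 0.02296·K_p = 10.
K_p = (10 − 1)/0.02296 = 392.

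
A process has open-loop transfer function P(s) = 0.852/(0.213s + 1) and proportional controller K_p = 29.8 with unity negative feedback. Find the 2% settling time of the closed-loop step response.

T_s ≈ 0.0323 s

Closed loop: T(s) = K_p·P/(1+K_p·P) = 25.39/(0.213s + 1 + 25.39), with pole at s = −(1 + 25.39)/0.213 = −123.9.
τ = 1/123.9 = 0.008071 s, so 2% settling time ≈ 4τ = 0.0323 s.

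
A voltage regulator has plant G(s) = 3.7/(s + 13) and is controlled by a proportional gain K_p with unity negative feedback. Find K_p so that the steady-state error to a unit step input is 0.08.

Steady-state error for a unit step on this type-0 loop is 1/(1 + K_p·G(0)).
G(0) = 0.2846. Require 1/(1 + K_p·0.2846) = 0.08, so 1 + 0.2846·K_p = 12.5.
K_p = (12.5 − 1)/0.2846 = 40.4.

K_p = 40.4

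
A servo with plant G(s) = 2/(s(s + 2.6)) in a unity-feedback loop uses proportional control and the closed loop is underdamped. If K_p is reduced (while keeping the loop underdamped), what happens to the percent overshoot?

ζ = 2.6/(2√(2K_p)) rises as K_p falls; higher damping means less overshoot.

decrease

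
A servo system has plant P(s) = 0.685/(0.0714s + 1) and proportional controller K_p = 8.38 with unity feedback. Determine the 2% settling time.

Closed loop: T(s) = K_p·P/(1+K_p·P) = 5.74/(0.0714s + 1 + 5.74), with pole at s = −(1 + 5.74)/0.0714 = −94.4.
τ = 1/94.4 = 0.01059 s, so 2% settling time ≈ 4τ = 0.0424 s.

T_s ≈ 0.0424 s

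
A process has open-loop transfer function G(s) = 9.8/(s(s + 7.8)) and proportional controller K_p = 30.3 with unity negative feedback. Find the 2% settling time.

From 1 + K_pG(s) = 0: s² + 7.8s + 296.9 = 0 ⇒ ω_n = 17.23, ζ = 0.2263.
2% settling time T_s ≈ 4/(ζω_n) = 4/3.9 = 1.03 s.

T_s ≈ 1.03 s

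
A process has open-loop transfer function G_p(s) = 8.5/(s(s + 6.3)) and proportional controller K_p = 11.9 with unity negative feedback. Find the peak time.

Closed-loop characteristic equation: s² + 6.3s + 101.2 = 0, so ω_n = 10.06 rad/s and ζ = 6.3/(2·10.06) = 0.3132.
Damped frequency ω_d = ω_n√(1−ζ²) = 9.551 rad/s, so peak time T_p = π/ω_d = 0.329 s.

T_p = 0.329 s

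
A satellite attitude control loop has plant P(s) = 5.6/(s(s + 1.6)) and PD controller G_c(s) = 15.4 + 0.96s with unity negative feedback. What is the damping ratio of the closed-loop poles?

ζ = 0.376

Forward path: (15.4 + 0.96s)·5.6/(s(s+1.6)). The closed-loop characteristic equation is s² + (1.6 + 5.6·0.96)s + 5.6·15.4 = 0.
That is s² + 6.976s + 86.24 = 0, so ω_n = 9.287 rad/s and ζ = 6.976/(2·9.287) = 0.3756.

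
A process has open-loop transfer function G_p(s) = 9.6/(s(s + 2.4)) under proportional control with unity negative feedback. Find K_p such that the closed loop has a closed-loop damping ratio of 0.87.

K_p = 0.198

Closed-loop characteristic equation: s² + 2.4s + K_p·9.6 = 0.
So ω_n = √(9.6K_p) and 2ζω_n = 2.4, giving ζ = 2.4/(2√(9.6K_p)).
Setting ζ = 0.87: √(9.6K_p) = 2.4/(2·0.87) = 1.379, so K_p = 1.902/9.6 = 0.198.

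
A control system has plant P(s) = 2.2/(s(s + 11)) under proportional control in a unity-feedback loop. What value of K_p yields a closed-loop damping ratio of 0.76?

K_p = 23.8

Closed-loop characteristic equation: s² + 11s + K_p·2.2 = 0.
So ω_n = √(2.2K_p) and 2ζω_n = 11, giving ζ = 11/(2√(2.2K_p)).
Setting ζ = 0.76: √(2.2K_p) = 11/(2·0.76) = 7.237, so K_p = 52.37/2.2 = 23.8.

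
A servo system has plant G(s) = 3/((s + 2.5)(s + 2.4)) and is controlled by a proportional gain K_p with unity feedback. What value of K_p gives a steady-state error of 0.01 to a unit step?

K_p = 198

For a type-0 loop with proportional control, e_ss = 1/(1 + K_p·G(0)).
G(0) = 0.5. Require 1/(1 + K_p·0.5) = 0.01, so 1 + 0.5·K_p = 100.
K_p = (100 − 1)/0.5 = 198.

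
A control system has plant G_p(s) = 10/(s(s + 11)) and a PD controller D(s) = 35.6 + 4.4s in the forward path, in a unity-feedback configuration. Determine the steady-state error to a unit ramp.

The loop has one pole at the origin (type 1). Velocity error constant K_v = lim_{s→0} s·D(s)G_p(s) = 35.6·10/11 = 32.36.
Steady-state error to a unit ramp: e_ss = 1/K_v = 0.0309.

0.0309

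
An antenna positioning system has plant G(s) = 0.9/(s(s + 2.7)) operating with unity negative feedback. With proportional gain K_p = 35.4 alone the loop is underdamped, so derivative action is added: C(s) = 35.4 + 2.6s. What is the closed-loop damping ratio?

Forward path: (35.4 + 2.6s)·0.9/(s(s+2.7)). The closed-loop characteristic equation is s² + (2.7 + 0.9·2.6)s + 0.9·35.4 = 0.
That is s² + 5.04s + 31.86 = 0, so ω_n = 5.644 rad/s and ζ = 5.04/(2·5.644) = 0.4465.

ζ = 0.446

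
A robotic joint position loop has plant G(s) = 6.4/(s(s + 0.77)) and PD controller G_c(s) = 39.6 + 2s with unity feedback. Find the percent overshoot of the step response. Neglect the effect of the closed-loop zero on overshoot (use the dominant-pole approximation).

22.8%

Forward path: (39.6 + 2s)·6.4/(s(s+0.77)). The closed-loop characteristic equation is s² + (0.77 + 6.4·2)s + 6.4·39.6 = 0.
That is s² + 13.57s + 253.4 = 0, so ω_n = 15.92 rad/s and ζ = 13.57/(2·15.92) = 0.4262.
%OS = 100·exp(−πζ/√(1−ζ²)) = 22.8%.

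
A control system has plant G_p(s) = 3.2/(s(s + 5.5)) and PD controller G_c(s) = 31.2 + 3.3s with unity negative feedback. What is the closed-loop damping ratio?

Forward path: (31.2 + 3.3s)·3.2/(s(s+5.5)). The closed-loop characteristic equation is s² + (5.5 + 3.2·3.3)s + 3.2·31.2 = 0.
That is s² + 16.06s + 99.84 = 0, so ω_n = 9.992 rad/s and ζ = 16.06/(2·9.992) = 0.8036.

ζ = 0.804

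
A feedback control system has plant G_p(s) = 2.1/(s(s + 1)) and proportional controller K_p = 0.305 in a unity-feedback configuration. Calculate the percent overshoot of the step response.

8.1%

The closed-loop denominator s² + 1s + 0.6405 gives ω_n = √0.6405 = 0.8003 and ζ = 1/(2ω_n) = 0.6248.
%OS = 100·exp(−πζ/√(1−ζ²)) = 100·exp(−π·0.6248/√0.6097) = 8.1%.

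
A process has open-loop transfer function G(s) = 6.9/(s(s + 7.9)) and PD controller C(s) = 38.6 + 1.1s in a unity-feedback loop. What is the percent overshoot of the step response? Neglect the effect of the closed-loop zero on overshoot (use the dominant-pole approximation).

18.4%

Forward path: (38.6 + 1.1s)·6.9/(s(s+7.9)). The closed-loop characteristic equation is s² + (7.9 + 6.9·1.1)s + 6.9·38.6 = 0.
That is s² + 15.49s + 266.3 = 0, so ω_n = 16.32 rad/s and ζ = 15.49/(2·16.32) = 0.4746.
%OS = 100·exp(−πζ/√(1−ζ²)) = 18.4%.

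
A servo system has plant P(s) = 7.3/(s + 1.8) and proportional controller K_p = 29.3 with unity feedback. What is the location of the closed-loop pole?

s = -215.7

Closed-loop transfer function: T(s) = K_p·P(s)/(1 + K_p·P(s)) = 213.9/(s + 1.8 + 213.9) = 213.9/(s + 215.7).
The closed-loop pole is at s = −215.7.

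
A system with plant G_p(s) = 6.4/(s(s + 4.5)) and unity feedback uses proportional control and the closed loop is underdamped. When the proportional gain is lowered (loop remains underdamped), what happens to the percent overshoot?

decrease

ζ = 4.5/(2√(6.4K_p)) rises as K_p falls; higher damping means less overshoot.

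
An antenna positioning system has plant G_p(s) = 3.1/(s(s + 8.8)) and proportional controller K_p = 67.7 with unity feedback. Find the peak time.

T_p = 0.228 s

The closed-loop denominator s² + 8.8s + 209.9 gives ω_n = √209.9 = 14.49 and ζ = 8.8/(2ω_n) = 0.3037.
Damped frequency ω_d = ω_n√(1−ζ²) = 13.8 rad/s, so peak time T_p = π/ω_d = 0.228 s.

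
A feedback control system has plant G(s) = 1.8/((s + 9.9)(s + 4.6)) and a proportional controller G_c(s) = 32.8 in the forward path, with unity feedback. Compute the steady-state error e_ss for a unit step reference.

0.435

The loop is type 0. Static position error constant K_pos = G_c(0)·G(0) = 32.8·0.03953 = 1.296.
Steady-state error to a unit step: e_ss = 1/(1+K_pos) = 1/2.296 = 0.435.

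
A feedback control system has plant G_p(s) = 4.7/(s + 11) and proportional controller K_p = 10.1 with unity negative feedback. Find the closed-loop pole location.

Closed-loop transfer function: T(s) = K_p·G_p(s)/(1 + K_p·G_p(s)) = 47.47/(s + 11 + 47.47) = 47.47/(s + 58.47).
The closed-loop pole is at s = −58.47.

s = -58.47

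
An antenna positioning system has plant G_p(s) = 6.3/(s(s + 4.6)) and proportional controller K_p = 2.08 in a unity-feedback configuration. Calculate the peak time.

Closed-loop characteristic equation: s² + 4.6s + 13.1 = 0, so ω_n = 3.62 rad/s and ζ = 4.6/(2·3.62) = 0.6354.
Damped frequency ω_d = ω_n√(1−ζ²) = 2.795 rad/s, so peak time T_p = π/ω_d = 1.12 s.

T_p = 1.12 s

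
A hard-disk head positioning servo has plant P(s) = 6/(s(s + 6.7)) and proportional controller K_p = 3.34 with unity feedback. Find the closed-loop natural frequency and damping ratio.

ω_n = 4.48 rad/s, ζ = 0.748

1 + K_p·P(s) = 0 gives s² + 6.7s + 20.04 = 0.
Matching s² + 2ζω_n s + ω_n²: ω_n = √20.04 = 4.477 rad/s and 2ζω_n = 6.7, so ζ = 6.7/(2·4.477) = 0.748.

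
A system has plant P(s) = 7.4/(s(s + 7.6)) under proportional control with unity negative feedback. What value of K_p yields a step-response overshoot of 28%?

K_p = 13.8

From %OS = 100·exp(−πζ/√(1−ζ²)) = 28%, ζ = −ln(0.28)/√(π²+ln²(0.28)) = 0.3755.
Characteristic equation s² + 7.6s + 7.4K_p = 0 gives ζ = 7.6/(2√(7.4K_p)).
Setting ζ = 0.3755: √(7.4K_p) = 7.6/(2·0.3755) = 10.12, so K_p = 102.4/7.4 = 13.8.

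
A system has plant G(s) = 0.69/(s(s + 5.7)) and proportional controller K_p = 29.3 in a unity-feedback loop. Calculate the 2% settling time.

T_s ≈ 1.4 s

Closed-loop characteristic equation: s² + 5.7s + 20.22 = 0, so ω_n = 4.496 rad/s and ζ = 5.7/(2·4.496) = 0.6339.
2% settling time T_s ≈ 4/(ζω_n) = 4/2.85 = 1.4 s.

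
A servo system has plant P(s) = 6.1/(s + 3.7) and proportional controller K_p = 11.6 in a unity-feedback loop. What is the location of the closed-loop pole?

s = -74.46

Closed-loop transfer function: T(s) = K_p·P(s)/(1 + K_p·P(s)) = 70.76/(s + 3.7 + 70.76) = 70.76/(s + 74.46).
The closed-loop pole is at s = −74.46.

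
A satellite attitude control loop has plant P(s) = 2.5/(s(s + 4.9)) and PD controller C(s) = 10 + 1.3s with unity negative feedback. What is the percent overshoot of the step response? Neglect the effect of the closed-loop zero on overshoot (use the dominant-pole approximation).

Forward path: (10 + 1.3s)·2.5/(s(s+4.9)). The closed-loop characteristic equation is s² + (4.9 + 2.5·1.3)s + 2.5·10 = 0.
That is s² + 8.15s + 25 = 0, so ω_n = 5 rad/s and ζ = 8.15/(2·5) = 0.815.
%OS = 100·exp(−πζ/√(1−ζ²)) = 1.21%.

1.21%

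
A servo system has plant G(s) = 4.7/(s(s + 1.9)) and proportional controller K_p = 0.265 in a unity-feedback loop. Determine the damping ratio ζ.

ζ = 0.851

The closed-loop denominator is s(s+1.9) + 0.265·4.7 = s² + 1.9s + 1.246.
So ω_n² = 1.246 ⇒ ω_n = 1.116 rad/s, and ζ = 1.9/(2ω_n) = 0.851.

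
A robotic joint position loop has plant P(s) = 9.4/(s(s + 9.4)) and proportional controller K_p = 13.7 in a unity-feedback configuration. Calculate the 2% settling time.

T_s ≈ 0.851 s

Closed-loop characteristic equation: s² + 9.4s + 128.8 = 0, so ω_n = 11.35 rad/s and ζ = 9.4/(2·11.35) = 0.4142.
2% settling time T_s ≈ 4/(ζω_n) = 4/4.7 = 0.851 s.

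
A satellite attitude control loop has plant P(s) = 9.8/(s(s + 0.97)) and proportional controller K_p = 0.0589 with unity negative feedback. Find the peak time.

T_p = 5.37 s

From 1 + K_pP(s) = 0: s² + 0.97s + 0.5772 = 0 ⇒ ω_n = 0.7597, ζ = 0.6384.
Damped frequency ω_d = ω_n√(1−ζ²) = 0.5848 rad/s, so peak time T_p = π/ω_d = 5.37 s.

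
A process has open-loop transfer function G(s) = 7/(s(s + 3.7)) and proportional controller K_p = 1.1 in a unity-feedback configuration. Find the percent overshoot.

6.02%

Closed-loop characteristic equation: s² + 3.7s + 7.7 = 0, so ω_n = 2.775 rad/s and ζ = 3.7/(2·2.775) = 0.6667.
%OS = 100·exp(−πζ/√(1−ζ²)) = 100·exp(−π·0.6667/√0.5555) = 6.02%.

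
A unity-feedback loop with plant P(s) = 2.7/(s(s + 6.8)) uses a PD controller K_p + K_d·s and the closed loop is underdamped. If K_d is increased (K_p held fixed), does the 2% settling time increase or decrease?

decrease

Characteristic equation s² + (6.8 + 2.7K_d)s + 2.7K_p = 0: raising K_d increases ζω_n = (6.8+2.7K_d)/2 while the loop stays underdamped, so T_s ≈ 4/(ζω_n) decreases.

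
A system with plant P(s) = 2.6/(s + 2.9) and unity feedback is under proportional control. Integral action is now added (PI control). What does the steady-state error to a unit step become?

0

The integrator makes K_pos = lim_{s→0} C(s)G(s) infinite, so e_ss = 1/(1+K_pos) = 0.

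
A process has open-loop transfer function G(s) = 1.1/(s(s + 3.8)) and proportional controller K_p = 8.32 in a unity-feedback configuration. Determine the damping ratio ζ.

ζ = 0.628

With unity feedback the closed-loop characteristic equation is s² + 3.8s + 8.32·1.1 = s² + 3.8s + 9.152 = 0.
Matching s² + 2ζω_n s + ω_n²: ω_n = √9.152 = 3.025 rad/s and 2ζω_n = 3.8, so ζ = 3.8/(2·3.025) = 0.628.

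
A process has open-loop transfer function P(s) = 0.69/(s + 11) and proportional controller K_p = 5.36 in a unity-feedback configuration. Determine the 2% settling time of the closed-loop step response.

T_s ≈ 0.272 s

Closed-loop transfer function: T(s) = K_p·P(s)/(1 + K_p·P(s)) = 3.698/(s + 11 + 3.698) = 3.698/(s + 14.7).
Time constant τ = 1/14.7 = 0.06803 s, so the 2% settling time is about 4τ = 0.272 s.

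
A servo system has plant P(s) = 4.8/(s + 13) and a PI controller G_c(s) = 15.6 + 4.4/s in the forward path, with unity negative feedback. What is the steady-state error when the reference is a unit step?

0

The open loop G_c(s)P(s) has a pole at the origin (type 1), so the static position error constant is infinite and e_ss = 1/(1+∞) = 0.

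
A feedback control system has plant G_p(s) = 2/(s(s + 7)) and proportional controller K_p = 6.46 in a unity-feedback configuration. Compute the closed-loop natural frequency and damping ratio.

The closed-loop denominator is s(s+7) + 6.46·2 = s² + 7s + 12.92.
So ω_n² = 12.92 ⇒ ω_n = 3.594 rad/s, and ζ = 7/(2ω_n) = 0.974.

ω_n = 3.59 rad/s, ζ = 0.974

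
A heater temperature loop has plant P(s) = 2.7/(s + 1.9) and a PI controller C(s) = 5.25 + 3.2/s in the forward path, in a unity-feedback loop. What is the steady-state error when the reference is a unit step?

The open loop C(s)P(s) has a pole at the origin (type 1), so the static position error constant is infinite and e_ss = 1/(1+∞) = 0.

0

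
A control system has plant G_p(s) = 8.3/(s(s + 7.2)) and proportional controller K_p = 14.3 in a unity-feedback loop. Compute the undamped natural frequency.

The closed-loop denominator is s(s+7.2) + 14.3·8.3 = s² + 7.2s + 118.7.
So ω_n² = 118.7 ⇒ ω_n = 10.89 rad/s, and ζ = 7.2/(2ω_n) = 0.33.

ω_n = 10.9 rad/s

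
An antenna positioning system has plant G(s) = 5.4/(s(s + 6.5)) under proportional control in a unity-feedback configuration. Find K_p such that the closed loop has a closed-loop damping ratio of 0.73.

K_p = 3.67

Closed-loop characteristic equation: s² + 6.5s + K_p·5.4 = 0.
So ω_n = √(5.4K_p) and 2ζω_n = 6.5, giving ζ = 6.5/(2√(5.4K_p)).
Setting ζ = 0.73: √(5.4K_p) = 6.5/(2·0.73) = 4.452, so K_p = 19.82/5.4 = 3.67.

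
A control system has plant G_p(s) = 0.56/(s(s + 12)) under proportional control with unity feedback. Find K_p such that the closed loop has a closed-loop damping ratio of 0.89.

Closed-loop characteristic equation: s² + 12s + K_p·0.56 = 0.
So ω_n = √(0.56K_p) and 2ζω_n = 12, giving ζ = 12/(2√(0.56K_p)).
Setting ζ = 0.89: √(0.56K_p) = 12/(2·0.89) = 6.742, so K_p = 45.45/0.56 = 81.2.

K_p = 81.2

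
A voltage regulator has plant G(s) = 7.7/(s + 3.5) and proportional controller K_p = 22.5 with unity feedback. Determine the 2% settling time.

Closed-loop transfer function: T(s) = K_p·G(s)/(1 + K_p·G(s)) = 173.2/(s + 3.5 + 173.2) = 173.2/(s + 176.8).
Time constant τ = 1/176.8 = 0.005658 s, so the 2% settling time is about 4τ = 0.0226 s.

T_s ≈ 0.0226 s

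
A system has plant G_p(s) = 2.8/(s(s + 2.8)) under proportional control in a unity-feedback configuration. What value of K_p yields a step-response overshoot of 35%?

K_p = 6.97

From %OS = 100·exp(−πζ/√(1−ζ²)) = 35%, ζ = −ln(0.35)/√(π²+ln²(0.35)) = 0.3169.
Characteristic equation s² + 2.8s + 2.8K_p = 0 gives ζ = 2.8/(2√(2.8K_p)).
Setting ζ = 0.3169: √(2.8K_p) = 2.8/(2·0.3169) = 4.417, so K_p = 19.51/2.8 = 6.97.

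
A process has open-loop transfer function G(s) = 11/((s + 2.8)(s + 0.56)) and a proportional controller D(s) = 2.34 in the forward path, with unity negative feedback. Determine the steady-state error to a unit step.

0.0574

The loop is type 0. Static position error constant K_pos = D(0)·G(0) = 2.34·7.015 = 16.42.
Steady-state error to a unit step: e_ss = 1/(1+K_pos) = 1/17.42 = 0.0574.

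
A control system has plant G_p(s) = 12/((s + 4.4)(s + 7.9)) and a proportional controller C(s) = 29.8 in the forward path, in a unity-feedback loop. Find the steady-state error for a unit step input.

0.0886

The loop is type 0. Static position error constant K_pos = C(0)·G_p(0) = 29.8·0.3452 = 10.29.
Steady-state error to a unit step: e_ss = 1/(1+K_pos) = 1/11.29 = 0.0886.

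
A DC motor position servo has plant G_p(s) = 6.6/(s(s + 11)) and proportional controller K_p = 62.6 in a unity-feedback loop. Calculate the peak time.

T_p = 0.161 s

From 1 + K_pG_p(s) = 0: s² + 11s + 413.2 = 0 ⇒ ω_n = 20.33, ζ = 0.2706.
Damped frequency ω_d = ω_n√(1−ζ²) = 19.57 rad/s, so peak time T_p = π/ω_d = 0.161 s.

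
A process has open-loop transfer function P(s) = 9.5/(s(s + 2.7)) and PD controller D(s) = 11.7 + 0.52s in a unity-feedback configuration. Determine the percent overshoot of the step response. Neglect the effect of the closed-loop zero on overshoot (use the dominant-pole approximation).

Forward path: (11.7 + 0.52s)·9.5/(s(s+2.7)). The closed-loop characteristic equation is s² + (2.7 + 9.5·0.52)s + 9.5·11.7 = 0.
That is s² + 7.64s + 111.1 = 0, so ω_n = 10.54 rad/s and ζ = 7.64/(2·10.54) = 0.3623.
%OS = 100·exp(−πζ/√(1−ζ²)) = 29.5%.

29.5%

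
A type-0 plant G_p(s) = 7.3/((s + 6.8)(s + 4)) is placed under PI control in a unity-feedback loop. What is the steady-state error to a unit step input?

The PI controller's integrator makes the forward path type 1, so e_ss to a step is zero.

0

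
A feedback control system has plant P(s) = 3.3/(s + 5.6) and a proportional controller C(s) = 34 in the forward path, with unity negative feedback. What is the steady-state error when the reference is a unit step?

0.0475

The loop is type 0. Static position error constant K_pos = C(0)·P(0) = 34·0.5893 = 20.04.
Steady-state error to a unit step: e_ss = 1/(1+K_pos) = 1/21.04 = 0.0475.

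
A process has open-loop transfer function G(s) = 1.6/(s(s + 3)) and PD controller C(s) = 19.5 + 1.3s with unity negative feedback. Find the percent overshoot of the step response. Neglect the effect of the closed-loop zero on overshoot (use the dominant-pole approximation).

20.1%

Forward path: (19.5 + 1.3s)·1.6/(s(s+3)). The closed-loop characteristic equation is s² + (3 + 1.6·1.3)s + 1.6·19.5 = 0.
That is s² + 5.08s + 31.2 = 0, so ω_n = 5.586 rad/s and ζ = 5.08/(2·5.586) = 0.4547.
%OS = 100·exp(−πζ/√(1−ζ²)) = 20.1%.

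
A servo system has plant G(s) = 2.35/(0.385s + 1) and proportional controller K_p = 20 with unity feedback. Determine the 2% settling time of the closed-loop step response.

T_s ≈ 0.0321 s

Closed loop: T(s) = K_p·G/(1+K_p·G) = 47/(0.385s + 1 + 47), with pole at s = −(1 + 47)/0.385 = −124.7.
τ = 1/124.7 = 0.008021 s, so 2% settling time ≈ 4τ = 0.0321 s.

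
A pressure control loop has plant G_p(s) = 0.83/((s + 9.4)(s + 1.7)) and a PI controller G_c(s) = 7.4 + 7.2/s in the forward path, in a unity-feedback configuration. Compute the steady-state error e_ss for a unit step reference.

The open loop G_c(s)G_p(s) has a pole at the origin (type 1), so the static position error constant is infinite and e_ss = 1/(1+∞) = 0.

0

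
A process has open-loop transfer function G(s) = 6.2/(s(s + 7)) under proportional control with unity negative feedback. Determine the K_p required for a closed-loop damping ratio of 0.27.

Closed-loop characteristic equation: s² + 7s + K_p·6.2 = 0.
So ω_n = √(6.2K_p) and 2ζω_n = 7, giving ζ = 7/(2√(6.2K_p)).
Setting ζ = 0.27: √(6.2K_p) = 7/(2·0.27) = 12.96, so K_p = 168/6.2 = 27.1.

K_p = 27.1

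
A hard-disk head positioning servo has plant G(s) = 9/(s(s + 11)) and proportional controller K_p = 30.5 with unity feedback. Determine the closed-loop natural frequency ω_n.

ω_n = 16.6 rad/s

With unity feedback the closed-loop characteristic equation is s² + 11s + 30.5·9 = s² + 11s + 274.5 = 0.
Matching s² + 2ζω_n s + ω_n²: ω_n = √274.5 = 16.57 rad/s and 2ζω_n = 11, so ζ = 11/(2·16.57) = 0.332.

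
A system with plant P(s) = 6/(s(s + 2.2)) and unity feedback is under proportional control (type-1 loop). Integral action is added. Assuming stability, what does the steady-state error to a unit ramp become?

0

The integrator raises the loop to type 2, so K_v → ∞ and e_ss to a ramp is zero.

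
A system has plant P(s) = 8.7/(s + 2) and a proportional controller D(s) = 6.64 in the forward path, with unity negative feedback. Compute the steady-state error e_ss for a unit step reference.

0.0335

The loop is type 0. Static position error constant K_pos = D(0)·P(0) = 6.64·4.35 = 28.88.
Steady-state error to a unit step: e_ss = 1/(1+K_pos) = 1/29.88 = 0.0335.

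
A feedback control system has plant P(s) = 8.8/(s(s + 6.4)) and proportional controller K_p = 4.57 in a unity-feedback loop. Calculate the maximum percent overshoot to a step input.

15.9%

The closed-loop denominator s² + 6.4s + 40.22 gives ω_n = √40.22 = 6.342 and ζ = 6.4/(2ω_n) = 0.5046.
%OS = 100·exp(−πζ/√(1−ζ²)) = 100·exp(−π·0.5046/√0.7454) = 15.9%.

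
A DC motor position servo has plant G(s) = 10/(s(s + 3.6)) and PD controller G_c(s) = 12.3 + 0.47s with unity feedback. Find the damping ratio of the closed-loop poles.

ζ = 0.374

Forward path: (12.3 + 0.47s)·10/(s(s+3.6)). The closed-loop characteristic equation is s² + (3.6 + 10·0.47)s + 10·12.3 = 0.
That is s² + 8.3s + 123 = 0, so ω_n = 11.09 rad/s and ζ = 8.3/(2·11.09) = 0.3742.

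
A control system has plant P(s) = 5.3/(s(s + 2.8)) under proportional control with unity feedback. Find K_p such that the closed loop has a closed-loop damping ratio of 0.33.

Closed-loop characteristic equation: s² + 2.8s + K_p·5.3 = 0.
So ω_n = √(5.3K_p) and 2ζω_n = 2.8, giving ζ = 2.8/(2√(5.3K_p)).
Setting ζ = 0.33: √(5.3K_p) = 2.8/(2·0.33) = 4.242, so K_p = 18/5.3 = 3.4.

K_p = 3.4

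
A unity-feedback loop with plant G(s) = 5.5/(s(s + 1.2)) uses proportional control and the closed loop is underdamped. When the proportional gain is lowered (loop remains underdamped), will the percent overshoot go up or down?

ζ = 1.2/(2√(5.5K_p)) rises as K_p falls; higher damping means less overshoot.

decrease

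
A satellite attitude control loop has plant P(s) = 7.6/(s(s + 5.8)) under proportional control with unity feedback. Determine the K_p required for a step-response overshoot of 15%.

K_p = 4.14

From %OS = 100·exp(−πζ/√(1−ζ²)) = 15%, ζ = −ln(0.15)/√(π²+ln²(0.15)) = 0.5169.
Characteristic equation s² + 5.8s + 7.6K_p = 0 gives ζ = 5.8/(2√(7.6K_p)).
Setting ζ = 0.5169: √(7.6K_p) = 5.8/(2·0.5169) = 5.61, so K_p = 31.47/7.6 = 4.14.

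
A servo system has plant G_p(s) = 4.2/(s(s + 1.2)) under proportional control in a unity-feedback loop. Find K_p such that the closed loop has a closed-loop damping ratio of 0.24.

K_p = 1.49

Closed-loop characteristic equation: s² + 1.2s + K_p·4.2 = 0.
So ω_n = √(4.2K_p) and 2ζω_n = 1.2, giving ζ = 1.2/(2√(4.2K_p)).
Setting ζ = 0.24: √(4.2K_p) = 1.2/(2·0.24) = 2.5, so K_p = 6.25/4.2 = 1.49.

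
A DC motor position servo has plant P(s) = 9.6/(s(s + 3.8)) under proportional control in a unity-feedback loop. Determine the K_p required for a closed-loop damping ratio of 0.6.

Closed-loop characteristic equation: s² + 3.8s + K_p·9.6 = 0.
So ω_n = √(9.6K_p) and 2ζω_n = 3.8, giving ζ = 3.8/(2√(9.6K_p)).
Setting ζ = 0.6: √(9.6K_p) = 3.8/(2·0.6) = 3.167, so K_p = 10.03/9.6 = 1.04.

K_p = 1.04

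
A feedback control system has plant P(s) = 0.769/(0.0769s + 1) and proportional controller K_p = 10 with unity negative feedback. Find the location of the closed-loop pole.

s = -113

Closed loop: T(s) = K_p·P/(1+K_p·P) = 7.69/(0.0769s + 1 + 7.69), with pole at s = −(1 + 7.69)/0.0769 = −113.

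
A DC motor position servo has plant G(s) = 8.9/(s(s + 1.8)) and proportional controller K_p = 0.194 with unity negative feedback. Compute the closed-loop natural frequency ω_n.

ω_n = 1.31 rad/s

The closed-loop denominator is s(s+1.8) + 0.194·8.9 = s² + 1.8s + 1.727.
So ω_n² = 1.727 ⇒ ω_n = 1.314 rad/s, and ζ = 1.8/(2ω_n) = 0.685.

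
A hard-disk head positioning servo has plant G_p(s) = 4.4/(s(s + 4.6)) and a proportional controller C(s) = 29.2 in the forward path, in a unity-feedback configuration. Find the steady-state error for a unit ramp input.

0.0358

The loop has one pole at the origin (type 1). Velocity error constant K_v = lim_{s→0} s·C(s)G_p(s) = 29.2·4.4/4.6 = 27.93.
Steady-state error to a unit ramp: e_ss = 1/K_v = 0.0358.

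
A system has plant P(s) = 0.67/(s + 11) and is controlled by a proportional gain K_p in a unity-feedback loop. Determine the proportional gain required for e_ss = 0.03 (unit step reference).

K_p = 531

For a type-0 loop with proportional control, e_ss = 1/(1 + K_p·P(0)).
P(0) = 0.06091. Require 1/(1 + K_p·0.06091) = 0.03, so 1 + 0.06091·K_p = 33.33.
K_p = (33.33 − 1)/0.06091 = 531.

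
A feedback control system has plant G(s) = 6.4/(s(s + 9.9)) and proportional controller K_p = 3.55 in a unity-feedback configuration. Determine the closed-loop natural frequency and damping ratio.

ω_n = 4.77 rad/s, ζ = 1.04

With unity feedback the closed-loop characteristic equation is s² + 9.9s + 3.55·6.4 = s² + 9.9s + 22.72 = 0.
Matching s² + 2ζω_n s + ω_n²: ω_n = √22.72 = 4.767 rad/s and 2ζω_n = 9.9, so ζ = 9.9/(2·4.767) = 1.04.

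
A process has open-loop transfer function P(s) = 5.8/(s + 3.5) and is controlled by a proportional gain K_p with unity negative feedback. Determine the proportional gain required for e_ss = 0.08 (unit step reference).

Steady-state error for a unit step on this type-0 loop is 1/(1 + K_p·P(0)).
P(0) = 1.657. Require 1/(1 + K_p·1.657) = 0.08, so 1 + 1.657·K_p = 12.5.
K_p = (12.5 − 1)/1.657 = 6.94.

K_p = 6.94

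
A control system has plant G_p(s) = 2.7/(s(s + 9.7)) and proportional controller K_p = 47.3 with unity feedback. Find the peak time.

T_p = 0.308 s

Closed-loop characteristic equation: s² + 9.7s + 127.7 = 0, so ω_n = 11.3 rad/s and ζ = 9.7/(2·11.3) = 0.4292.
Damped frequency ω_d = ω_n√(1−ζ²) = 10.21 rad/s, so peak time T_p = π/ω_d = 0.308 s.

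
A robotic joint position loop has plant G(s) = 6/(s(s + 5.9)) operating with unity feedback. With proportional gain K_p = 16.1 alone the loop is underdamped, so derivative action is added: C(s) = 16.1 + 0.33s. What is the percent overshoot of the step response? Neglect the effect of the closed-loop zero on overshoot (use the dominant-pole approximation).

25.3%

Forward path: (16.1 + 0.33s)·6/(s(s+5.9)). The closed-loop characteristic equation is s² + (5.9 + 6·0.33)s + 6·16.1 = 0.
That is s² + 7.88s + 96.6 = 0, so ω_n = 9.829 rad/s and ζ = 7.88/(2·9.829) = 0.4009.
%OS = 100·exp(−πζ/√(1−ζ²)) = 25.3%.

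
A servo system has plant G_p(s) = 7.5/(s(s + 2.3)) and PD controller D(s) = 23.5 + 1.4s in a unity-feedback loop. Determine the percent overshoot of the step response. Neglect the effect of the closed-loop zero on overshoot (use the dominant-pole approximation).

Forward path: (23.5 + 1.4s)·7.5/(s(s+2.3)). The closed-loop characteristic equation is s² + (2.3 + 7.5·1.4)s + 7.5·23.5 = 0.
That is s² + 12.8s + 176.2 = 0, so ω_n = 13.28 rad/s and ζ = 12.8/(2·13.28) = 0.4821.
%OS = 100·exp(−πζ/√(1−ζ²)) = 17.8%.

17.8%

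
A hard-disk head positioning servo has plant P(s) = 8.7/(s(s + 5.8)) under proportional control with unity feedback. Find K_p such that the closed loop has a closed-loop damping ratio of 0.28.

K_p = 12.3

Closed-loop characteristic equation: s² + 5.8s + K_p·8.7 = 0.
So ω_n = √(8.7K_p) and 2ζω_n = 5.8, giving ζ = 5.8/(2√(8.7K_p)).
Setting ζ = 0.28: √(8.7K_p) = 5.8/(2·0.28) = 10.36, so K_p = 107.3/8.7 = 12.3.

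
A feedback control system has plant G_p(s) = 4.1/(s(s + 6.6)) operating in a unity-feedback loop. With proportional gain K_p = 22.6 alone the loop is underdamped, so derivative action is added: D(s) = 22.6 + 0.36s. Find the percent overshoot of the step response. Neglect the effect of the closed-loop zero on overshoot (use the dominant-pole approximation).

Forward path: (22.6 + 0.36s)·4.1/(s(s+6.6)). The closed-loop characteristic equation is s² + (6.6 + 4.1·0.36)s + 4.1·22.6 = 0.
That is s² + 8.076s + 92.66 = 0, so ω_n = 9.626 rad/s and ζ = 8.076/(2·9.626) = 0.4195.
%OS = 100·exp(−πζ/√(1−ζ²)) = 23.4%.

23.4%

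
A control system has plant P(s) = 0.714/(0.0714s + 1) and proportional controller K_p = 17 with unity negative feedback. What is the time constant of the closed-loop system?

τ = 0.00543 s

Closed loop: T(s) = K_p·P/(1+K_p·P) = 12.14/(0.0714s + 1 + 12.14), with pole at s = −(1 + 12.14)/0.0714 = −184.
Closed-loop time constant τ = 1/184 = 0.00543 s.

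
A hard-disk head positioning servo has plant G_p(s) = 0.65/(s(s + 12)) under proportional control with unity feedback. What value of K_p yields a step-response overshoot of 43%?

From %OS = 100·exp(−πζ/√(1−ζ²)) = 43%, ζ = −ln(0.43)/√(π²+ln²(0.43)) = 0.2594.
Characteristic equation s² + 12s + 0.65K_p = 0 gives ζ = 12/(2√(0.65K_p)).
Setting ζ = 0.2594: √(0.65K_p) = 12/(2·0.2594) = 23.13, so K_p = 534.8/0.65 = 823.

K_p = 823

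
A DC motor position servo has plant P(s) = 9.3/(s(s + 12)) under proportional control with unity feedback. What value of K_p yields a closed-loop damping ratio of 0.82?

Closed-loop characteristic equation: s² + 12s + K_p·9.3 = 0.
So ω_n = √(9.3K_p) and 2ζω_n = 12, giving ζ = 12/(2√(9.3K_p)).
Setting ζ = 0.82: √(9.3K_p) = 12/(2·0.82) = 7.317, so K_p = 53.54/9.3 = 5.76.

K_p = 5.76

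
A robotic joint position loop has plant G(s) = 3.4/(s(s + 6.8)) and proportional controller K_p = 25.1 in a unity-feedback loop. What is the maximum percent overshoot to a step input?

Closed-loop characteristic equation: s² + 6.8s + 85.34 = 0, so ω_n = 9.238 rad/s and ζ = 6.8/(2·9.238) = 0.368.
%OS = 100·exp(−πζ/√(1−ζ²)) = 100·exp(−π·0.368/√0.8645) = 28.8%.

28.8%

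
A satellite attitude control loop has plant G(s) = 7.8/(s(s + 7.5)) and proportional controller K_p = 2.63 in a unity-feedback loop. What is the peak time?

T_p = 1.24 s

Closed-loop characteristic equation: s² + 7.5s + 20.51 = 0, so ω_n = 4.529 rad/s and ζ = 7.5/(2·4.529) = 0.828.
Damped frequency ω_d = ω_n√(1−ζ²) = 2.54 rad/s, so peak time T_p = π/ω_d = 1.24 s.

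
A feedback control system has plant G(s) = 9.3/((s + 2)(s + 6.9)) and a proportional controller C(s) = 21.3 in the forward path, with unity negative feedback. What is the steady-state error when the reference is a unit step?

The loop is type 0. Static position error constant K_pos = C(0)·G(0) = 21.3·0.6739 = 14.35.
Steady-state error to a unit step: e_ss = 1/(1+K_pos) = 1/15.35 = 0.0651.

0.0651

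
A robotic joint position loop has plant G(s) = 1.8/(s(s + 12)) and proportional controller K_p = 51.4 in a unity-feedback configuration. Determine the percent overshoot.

The closed-loop denominator s² + 12s + 92.52 gives ω_n = √92.52 = 9.619 and ζ = 12/(2ω_n) = 0.6238.
%OS = 100·exp(−πζ/√(1−ζ²)) = 100·exp(−π·0.6238/√0.6109) = 8.15%.

8.15%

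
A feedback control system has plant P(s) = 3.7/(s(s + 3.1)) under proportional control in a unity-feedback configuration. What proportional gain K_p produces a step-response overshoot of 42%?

From %OS = 100·exp(−πζ/√(1−ζ²)) = 42%, ζ = −ln(0.42)/√(π²+ln²(0.42)) = 0.2662.
Characteristic equation s² + 3.1s + 3.7K_p = 0 gives ζ = 3.1/(2√(3.7K_p)).
Setting ζ = 0.2662: √(3.7K_p) = 3.1/(2·0.2662) = 5.823, so K_p = 33.91/3.7 = 9.17.

K_p = 9.17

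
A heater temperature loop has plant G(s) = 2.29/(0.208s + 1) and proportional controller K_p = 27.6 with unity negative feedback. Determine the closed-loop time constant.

τ = 0.00324 s

Closed loop: T(s) = K_p·G/(1+K_p·G) = 63.2/(0.208s + 1 + 63.2), with pole at s = −(1 + 63.2)/0.208 = −308.7.
Closed-loop time constant τ = 1/308.7 = 0.00324 s.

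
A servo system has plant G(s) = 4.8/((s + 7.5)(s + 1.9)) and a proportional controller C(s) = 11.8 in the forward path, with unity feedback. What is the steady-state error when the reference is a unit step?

0.201

The loop is type 0. Static position error constant K_pos = C(0)·G(0) = 11.8·0.3368 = 3.975.
Steady-state error to a unit step: e_ss = 1/(1+K_pos) = 1/4.975 = 0.201.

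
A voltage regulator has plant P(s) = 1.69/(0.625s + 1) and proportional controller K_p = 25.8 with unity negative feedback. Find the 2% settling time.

T_s ≈ 0.0561 s

Closed loop: T(s) = K_p·P/(1+K_p·P) = 43.6/(0.625s + 1 + 43.6), with pole at s = −(1 + 43.6)/0.625 = −71.36.
τ = 1/71.36 = 0.01401 s, so 2% settling time ≈ 4τ = 0.0561 s.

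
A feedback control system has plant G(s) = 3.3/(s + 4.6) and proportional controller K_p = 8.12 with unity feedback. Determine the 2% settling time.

Closed-loop transfer function: T(s) = K_p·G(s)/(1 + K_p·G(s)) = 26.8/(s + 4.6 + 26.8) = 26.8/(s + 31.4).
Time constant τ = 1/31.4 = 0.03185 s, so the 2% settling time is about 4τ = 0.127 s.

T_s ≈ 0.127 s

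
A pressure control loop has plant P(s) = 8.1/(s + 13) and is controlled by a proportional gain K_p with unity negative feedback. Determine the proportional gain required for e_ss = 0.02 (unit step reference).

K_p = 78.6

The loop is type 0, so e_ss(step) = 1/(1 + K_pos) with K_pos = K_p·P(0).
P(0) = 0.6231. Require 1/(1 + K_p·0.6231) = 0.02, so 1 + 0.6231·K_p = 50.
K_p = (50 − 1)/0.6231 = 78.6.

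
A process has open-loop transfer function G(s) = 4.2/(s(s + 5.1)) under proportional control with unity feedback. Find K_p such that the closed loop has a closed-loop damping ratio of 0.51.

K_p = 5.95

Closed-loop characteristic equation: s² + 5.1s + K_p·4.2 = 0.
So ω_n = √(4.2K_p) and 2ζω_n = 5.1, giving ζ = 5.1/(2√(4.2K_p)).
Setting ζ = 0.51: √(4.2K_p) = 5.1/(2·0.51) = 5, so K_p = 25/4.2 = 5.95.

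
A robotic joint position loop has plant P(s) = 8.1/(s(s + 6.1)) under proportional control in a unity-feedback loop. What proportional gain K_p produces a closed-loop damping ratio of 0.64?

K_p = 2.8

Closed-loop characteristic equation: s² + 6.1s + K_p·8.1 = 0.
So ω_n = √(8.1K_p) and 2ζω_n = 6.1, giving ζ = 6.1/(2√(8.1K_p)).
Setting ζ = 0.64: √(8.1K_p) = 6.1/(2·0.64) = 4.766, so K_p = 22.71/8.1 = 2.8.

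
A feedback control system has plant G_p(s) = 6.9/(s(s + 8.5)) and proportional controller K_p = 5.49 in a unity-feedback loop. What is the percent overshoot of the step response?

From 1 + K_pG_p(s) = 0: s² + 8.5s + 37.88 = 0 ⇒ ω_n = 6.155, ζ = 0.6905.
%OS = 100·exp(−πζ/√(1−ζ²)) = 100·exp(−π·0.6905/√0.5232) = 4.98%.

4.98%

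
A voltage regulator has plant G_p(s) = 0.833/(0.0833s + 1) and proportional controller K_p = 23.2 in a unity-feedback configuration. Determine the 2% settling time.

T_s ≈ 0.0164 s

Closed loop: T(s) = K_p·G_p/(1+K_p·G_p) = 19.33/(0.0833s + 1 + 19.33), with pole at s = −(1 + 19.33)/0.0833 = −244.
τ = 1/244 = 0.004098 s, so 2% settling time ≈ 4τ = 0.0164 s.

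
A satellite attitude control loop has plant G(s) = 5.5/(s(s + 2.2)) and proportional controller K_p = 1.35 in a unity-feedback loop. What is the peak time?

Closed-loop characteristic equation: s² + 2.2s + 7.425 = 0, so ω_n = 2.725 rad/s and ζ = 2.2/(2·2.725) = 0.4037.
Damped frequency ω_d = ω_n√(1−ζ²) = 2.493 rad/s, so peak time T_p = π/ω_d = 1.26 s.

T_p = 1.26 s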